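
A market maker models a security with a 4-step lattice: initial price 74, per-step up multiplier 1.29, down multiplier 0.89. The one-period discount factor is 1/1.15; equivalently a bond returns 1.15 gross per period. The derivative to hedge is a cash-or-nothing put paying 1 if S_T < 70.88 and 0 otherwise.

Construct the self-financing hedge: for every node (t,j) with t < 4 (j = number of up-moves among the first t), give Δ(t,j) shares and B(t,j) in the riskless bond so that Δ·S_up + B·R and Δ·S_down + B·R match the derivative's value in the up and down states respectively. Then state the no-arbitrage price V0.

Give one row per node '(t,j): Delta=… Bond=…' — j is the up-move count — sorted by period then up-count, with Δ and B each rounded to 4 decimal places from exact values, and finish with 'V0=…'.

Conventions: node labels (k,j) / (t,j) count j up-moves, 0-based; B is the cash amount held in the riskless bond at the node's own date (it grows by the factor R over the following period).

(0,0): Delta=-0.0053 Bond=0.4650
(1,0): Delta=-0.0131 Bond=1.0454
(1,1): Delta=-0.0024 Bond=0.2598
(2,0): Delta=-0.0241 Bond=1.8497
(2,1): Delta=-0.0090 Bond=0.8535
(2,2): Delta=0.0000 Bond=0.0000
(3,0): Delta=0.0000 Bond=0.8696
(3,1): Delta=-0.0331 Bond=2.8043
(3,2): Delta=0.0000 Bond=0.0000
(3,3): Delta=0.0000 Bond=0.0000
V0=0.0723

Under the risk-neutral measure, an up-move has probability p* = (R−d)/(u−d) = 0.6500 and values discount at R = 1.15.
At maturity the claim pays: V(4,0)=1.0000, V(4,1)=1.0000, V(4,2)=0.0000, V(4,3)=0.0000, V(4,4)=0.0000
  t=3,j=0: stock 52.1677 → up 67.2963 (V=1.0000), down 46.4293 (V=1.0000). Price 0.8696; hedge Δ=0.0000, bond B=0.8696.
  t=3,j=1: stock 75.6139 → up 97.5419 (V=0.0000), down 67.2963 (V=1.0000). Price 0.3043; hedge Δ=-0.0331, bond B=2.8043.
  t=3,j=2: stock 109.5976 → up 141.3809 (V=0.0000), down 97.5419 (V=0.0000). Price 0.0000; hedge Δ=0.0000, bond B=0.0000.
  t=3,j=3: stock 158.8550 → up 204.9229 (V=0.0000), down 141.3809 (V=0.0000). Price 0.0000; hedge Δ=0.0000, bond B=0.0000.
  t=2,j=0: stock 58.6154 → up 75.6139 (V=0.3043), down 52.1677 (V=0.8696). Price 0.4367; hedge Δ=-0.0241, bond B=1.8497.
  t=2,j=1: stock 84.9594 → up 109.5976 (V=0.0000), down 75.6139 (V=0.3043). Price 0.0926; hedge Δ=-0.0090, bond B=0.8535.
  t=2,j=2: stock 123.1434 → up 158.8550 (V=0.0000), down 109.5976 (V=0.0000). Price 0.0000; hedge Δ=0.0000, bond B=0.0000.
  t=1,j=0: stock 65.8600 → up 84.9594 (V=0.0926), down 58.6154 (V=0.4367). Price 0.1853; hedge Δ=-0.0131, bond B=1.0454.
  t=1,j=1: stock 95.4600 → up 123.1434 (V=0.0000), down 84.9594 (V=0.0926). Price 0.0282; hedge Δ=-0.0024, bond B=0.2598.
  t=0,j=0: stock 74.0000 → up 95.4600 (V=0.0282), down 65.8600 (V=0.1853). Price 0.0723; hedge Δ=-0.0053, bond B=0.4650.
Sanity check at the root: Δ(0,0)·S0 + B(0,0) reproduces V0 = 0.0723.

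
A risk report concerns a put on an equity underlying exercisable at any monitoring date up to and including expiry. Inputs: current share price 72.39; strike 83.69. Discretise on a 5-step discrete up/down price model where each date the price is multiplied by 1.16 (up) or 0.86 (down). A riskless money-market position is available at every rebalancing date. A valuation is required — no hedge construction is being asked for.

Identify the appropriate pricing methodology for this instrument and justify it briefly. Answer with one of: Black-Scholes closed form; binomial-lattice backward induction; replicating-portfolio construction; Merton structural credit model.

Key observation: the put (strike 83.69 on spot 72.39) is American-style on a 5-step discrete price model, so the early-exercise decision at every node requires stepwise backward valuation — a closed form cannot price the exercise right.

framework: binomial-lattice backward induction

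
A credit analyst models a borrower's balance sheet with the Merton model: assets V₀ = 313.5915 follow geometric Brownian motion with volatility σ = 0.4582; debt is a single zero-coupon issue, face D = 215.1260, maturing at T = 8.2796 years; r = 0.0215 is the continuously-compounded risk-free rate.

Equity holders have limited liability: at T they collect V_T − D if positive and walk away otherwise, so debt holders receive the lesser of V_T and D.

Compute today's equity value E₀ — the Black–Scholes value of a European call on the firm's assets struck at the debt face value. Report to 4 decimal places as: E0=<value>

With assets at 313.5915 and a single debt payment of 215.1260 at 8.2796 years:
d₁ = [ln(V₀/D) + (r + σ²/2)T] / (σ√T)
   = [ln(313.5915/215.1260) + (0.0215 + 0.5·0.4582²)·8.2796] / (0.4582·√8.2796)
   = [0.376867 + 1.047151] / 1.318438 = 1.080080
d₂ = d₁ − σ√T = 1.080080 − 1.318438 = -0.238358
N(d₁) = 0.859947,  N(d₂) = 0.405802,  e^(−rT) = 0.836933
E₀ = V₀·N(d₁) − D·e^(−rT)·N(d₂)
   = 313.5915·0.859947 − 215.1260·0.836933·0.405802 = 196.609007

E0=196.6090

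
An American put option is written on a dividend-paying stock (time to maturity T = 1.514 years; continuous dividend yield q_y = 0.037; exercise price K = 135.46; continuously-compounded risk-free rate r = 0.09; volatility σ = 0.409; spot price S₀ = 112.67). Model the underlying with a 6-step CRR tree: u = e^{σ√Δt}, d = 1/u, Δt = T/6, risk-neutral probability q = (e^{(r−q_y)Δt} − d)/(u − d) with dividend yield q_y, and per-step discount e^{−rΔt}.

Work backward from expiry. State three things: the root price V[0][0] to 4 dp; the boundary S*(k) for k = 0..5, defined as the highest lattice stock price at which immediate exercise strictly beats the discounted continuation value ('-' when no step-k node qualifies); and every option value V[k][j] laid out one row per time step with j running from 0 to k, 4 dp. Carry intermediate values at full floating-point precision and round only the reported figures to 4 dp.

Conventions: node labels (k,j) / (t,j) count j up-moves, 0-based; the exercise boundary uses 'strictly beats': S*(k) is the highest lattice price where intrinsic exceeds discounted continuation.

Δt=0.25233  u=1.22808  d=0.81428  q=0.48135  discount=0.97755
step 6 (expiry): payoffs max(K−S,0) = 102.6166 85.9262 60.7541 22.7900 0.0000 0.0000 0.0000
step 5: (k=5,j=0): S=40.3343, K−S=95.1257, hold=92.4589 ⇒ V=95.1257 exercise | (k=5,j=1): S=60.8314, K−S=74.6286, hold=72.1522 ⇒ V=74.6286 exercise | (k=5,j=2): S=91.7448, K−S=43.7152, hold=41.5261 ⇒ V=43.7152 exercise | (k=5,j=3): S=138.3678, K−S=0.0000, hold=11.5546 ⇒ V=11.5546 continue | (k=5,j=4): S=208.6837, K−S=0.0000, hold=0.0000 ⇒ V=0.0000 continue | (k=5,j=5): S=314.7327, K−S=0.0000, hold=0.0000 ⇒ V=0.0000 continue  boundary S*=91.7448
step 4: (k=4,j=0): S=49.5338, K−S=85.9262, hold=83.3449 ⇒ V=85.9262 exercise | (k=4,j=1): S=74.7059, K−S=60.7541, hold=58.4067 ⇒ V=60.7541 exercise | (k=4,j=2): S=112.6700, K−S=22.7900, hold=27.6006 ⇒ V=27.6006 continue | (k=4,j=3): S=169.9267, K−S=0.0000, hold=5.8582 ⇒ V=5.8582 continue | (k=4,j=4): S=256.2803, K−S=0.0000, hold=0.0000 ⇒ V=0.0000 continue  boundary S*=74.7059
step 3: (k=3,j=0): S=60.8314, K−S=74.6286, hold=72.1522 ⇒ V=74.6286 exercise | (k=3,j=1): S=91.7448, K−S=43.7152, hold=43.7897 ⇒ V=43.7897 continue | (k=3,j=2): S=138.3678, K−S=0.0000, hold=16.7501 ⇒ V=16.7501 continue | (k=3,j=3): S=208.6837, K−S=0.0000, hold=2.9701 ⇒ V=2.9701 continue  boundary S*=60.8314
step 2: (k=2,j=0): S=74.7059, K−S=60.7541, hold=58.4418 ⇒ V=60.7541 exercise | (k=2,j=1): S=112.6700, K−S=22.7900, hold=30.0831 ⇒ V=30.0831 continue | (k=2,j=2): S=169.9267, K−S=0.0000, hold=9.8899 ⇒ V=9.8899 continue  boundary S*=74.7059
step 1: (k=1,j=0): S=91.7448, K−S=43.7152, hold=44.9578 ⇒ V=44.9578 continue | (k=1,j=1): S=138.3678, K−S=0.0000, hold=19.9058 ⇒ V=19.9058 continue  boundary S*=-
step 0: (k=0,j=0): S=112.6700, K−S=22.7900, hold=32.1602 ⇒ V=32.1602 continue  boundary S*=-

price = 32.1602
boundary = - - 74.7059 60.8314 74.7059 91.7448
tree:
32.1602
44.9578 19.9058
60.7541 30.0831 9.8899
74.6286 43.7897 16.7501 2.9701
85.9262 60.7541 27.6006 5.8582 0.0000
95.1257 74.6286 43.7152 11.5546 0.0000 0.0000
102.6166 85.9262 60.7541 22.7900 0.0000 0.0000 0.0000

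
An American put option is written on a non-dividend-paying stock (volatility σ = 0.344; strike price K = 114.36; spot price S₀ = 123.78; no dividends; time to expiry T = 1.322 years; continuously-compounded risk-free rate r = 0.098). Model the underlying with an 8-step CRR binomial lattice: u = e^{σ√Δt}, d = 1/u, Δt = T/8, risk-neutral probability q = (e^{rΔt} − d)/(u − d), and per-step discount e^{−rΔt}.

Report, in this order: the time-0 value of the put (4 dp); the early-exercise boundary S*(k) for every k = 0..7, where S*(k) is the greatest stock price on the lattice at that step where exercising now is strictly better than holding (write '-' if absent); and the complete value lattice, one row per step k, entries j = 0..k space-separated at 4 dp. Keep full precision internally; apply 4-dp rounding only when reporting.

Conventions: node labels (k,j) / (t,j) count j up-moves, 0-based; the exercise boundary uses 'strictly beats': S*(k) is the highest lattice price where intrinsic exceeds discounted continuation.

price = 9.4950
boundary = - - - 81.3685 70.7497 81.3685 93.5810 81.3685
tree:
9.4950
14.8428 4.9193
22.5143 8.3170 1.9775
32.9915 13.6719 3.6981 0.4718
43.6103 21.7052 6.7799 1.0059 0.0000
52.8433 32.9915 12.1005 2.1444 0.0000 0.0000
60.8713 43.6103 20.7790 4.5717 0.0000 0.0000 0.0000
67.8517 52.8433 32.9915 9.7466 0.0000 0.0000 0.0000 0.0000
73.9211 60.8713 43.6103 20.7790 0.0000 0.0000 0.0000 0.0000 0.0000

params: Δt=0.16525 u=1.15009 d=0.86950 q=0.52328 e^(-rΔt)=0.98394
t_8 payoffs: 73.9211 60.8713 43.6103 20.7790 0.0000 0.0000 0.0000 0.0000 0.0000
t_7: node(7,0) S=46.5083 payoff=67.8517 vs cont=66.0146 → 67.8517 [stop]  node(7,1) S=61.5167 payoff=52.8433 vs cont=51.0062 → 52.8433 [stop]  node(7,2) S=81.3685 payoff=32.9915 vs cont=31.1544 → 32.9915 [stop]  node(7,3) S=107.6265 payoff=6.7335 vs cont=9.7466 → 9.7466 [wait]  node(7,4) S=142.3580 payoff=0.0000 vs cont=0.0000 → 0.0000 [wait]  node(7,5) S=188.2976 payoff=0.0000 vs cont=0.0000 → 0.0000 [wait]  node(7,6) S=249.0621 payoff=0.0000 vs cont=0.0000 → 0.0000 [wait]  node(7,7) S=329.4356 payoff=0.0000 vs cont=0.0000 → 0.0000 [wait]  ⇒ S*(7)=81.3685
t_6: node(6,0) S=53.4887 payoff=60.8713 vs cont=59.0342 → 60.8713 [stop]  node(6,1) S=70.7497 payoff=43.6103 vs cont=41.7732 → 43.6103 [stop]  node(6,2) S=93.5810 payoff=20.7790 vs cont=20.4933 → 20.7790 [stop]  node(6,3) S=123.7800 payoff=0.0000 vs cont=4.5717 → 4.5717 [wait]  node(6,4) S=163.7244 payoff=0.0000 vs cont=0.0000 → 0.0000 [wait]  node(6,5) S=216.5590 payoff=0.0000 vs cont=0.0000 → 0.0000 [wait]  node(6,6) S=286.4435 payoff=0.0000 vs cont=0.0000 → 0.0000 [wait]  ⇒ S*(6)=93.5810
t_5: node(5,0) S=61.5167 payoff=52.8433 vs cont=51.0062 → 52.8433 [stop]  node(5,1) S=81.3685 payoff=32.9915 vs cont=31.1544 → 32.9915 [stop]  node(5,2) S=107.6265 payoff=6.7335 vs cont=12.1005 → 12.1005 [wait]  node(5,3) S=142.3580 payoff=0.0000 vs cont=2.1444 → 2.1444 [wait]  node(5,4) S=188.2976 payoff=0.0000 vs cont=0.0000 → 0.0000 [wait]  node(5,5) S=249.0621 payoff=0.0000 vs cont=0.0000 → 0.0000 [wait]  ⇒ S*(5)=81.3685
t_4: node(4,0) S=70.7497 payoff=43.6103 vs cont=41.7732 → 43.6103 [stop]  node(4,1) S=93.5810 payoff=20.7790 vs cont=21.7052 → 21.7052 [wait]  node(4,2) S=123.7800 payoff=0.0000 vs cont=6.7799 → 6.7799 [wait]  node(4,3) S=163.7244 payoff=0.0000 vs cont=1.0059 → 1.0059 [wait]  node(4,4) S=216.5590 payoff=0.0000 vs cont=0.0000 → 0.0000 [wait]  ⇒ S*(4)=70.7497
t_3: node(3,0) S=81.3685 payoff=32.9915 vs cont=31.6313 → 32.9915 [stop]  node(3,1) S=107.6265 payoff=6.7335 vs cont=13.6719 → 13.6719 [wait]  node(3,2) S=142.3580 payoff=0.0000 vs cont=3.6981 → 3.6981 [wait]  node(3,3) S=188.2976 payoff=0.0000 vs cont=0.4718 → 0.4718 [wait]  ⇒ S*(3)=81.3685
t_2: node(2,0) S=93.5810 payoff=20.7790 vs cont=22.5143 → 22.5143 [wait]  node(2,1) S=123.7800 payoff=0.0000 vs cont=8.3170 → 8.3170 [wait]  node(2,2) S=163.7244 payoff=0.0000 vs cont=1.9775 → 1.9775 [wait]  ⇒ S*(2)=-
t_1: node(1,0) S=107.6265 payoff=6.7335 vs cont=14.8428 → 14.8428 [wait]  node(1,1) S=142.3580 payoff=0.0000 vs cont=4.9193 → 4.9193 [wait]  ⇒ S*(1)=-
t_0: node(0,0) S=123.7800 payoff=0.0000 vs cont=9.4950 → 9.4950 [wait]  ⇒ S*(0)=-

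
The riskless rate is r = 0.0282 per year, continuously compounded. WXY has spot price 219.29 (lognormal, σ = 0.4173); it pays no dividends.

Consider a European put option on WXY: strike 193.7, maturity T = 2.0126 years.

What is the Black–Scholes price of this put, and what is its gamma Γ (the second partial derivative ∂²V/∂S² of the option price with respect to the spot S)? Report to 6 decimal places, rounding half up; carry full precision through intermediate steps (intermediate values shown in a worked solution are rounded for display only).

price = 30.781856
Γ = 0.002565

σ√T = 0.4173·√2.0126 = 0.592007
d₁ = (ln(S/K) + (r+σ²/2)T) / (σ√T) = (ln(219.29/193.7) + (0.0282+0.4173²/2)·2.0126) / 0.592007 = (0.124084 + 0.231992) / 0.592007 = 0.601473
d₂ = d₁ − σ√T = 0.601473 − 0.592007 = 0.009465
e^{−rT} = 0.944825
N(−d₁) = 0.273763,  N(−d₂) = 0.496224
Put price V = K·e^{−rT}·N(−d₂) − S·N(−d₁) = 90.815269 − 60.033412 = 30.781856
φ(d₁) = (1/√(2π))·e^{−d₁²/2} = 0.332930
Γ = φ(d₁) / (S·σ·√T) = 0.002565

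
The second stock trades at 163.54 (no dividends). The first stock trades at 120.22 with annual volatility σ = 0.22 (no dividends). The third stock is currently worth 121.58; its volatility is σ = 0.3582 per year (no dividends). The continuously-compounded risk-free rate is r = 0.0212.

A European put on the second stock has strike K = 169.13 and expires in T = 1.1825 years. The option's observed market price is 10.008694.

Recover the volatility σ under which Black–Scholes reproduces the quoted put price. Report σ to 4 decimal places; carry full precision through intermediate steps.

At σ = 0.1305 the Black–Scholes value reproduces the quote:
σ√T = 0.1305·√1.1825 = 0.141909
d₁ = (ln(S/K) + (r+σ²/2)T) / (σ√T) = (ln(163.54/169.13) + (0.0212+0.1305²/2)·1.1825) / 0.141909 = (-0.033610 + 0.035138) / 0.141909 = 0.010768
d₂ = d₁ − σ√T = 0.010768 − 0.141909 = -0.131141
e^{−rT} = 0.975243
N(−d₁) = 0.495704,  N(−d₂) = 0.552168
V = K·e^{−rT}·N(−d₂) − S·N(−d₁) = 91.076164 − 81.067470 = 10.008694 (matching the quote); vega is positive throughout, so no other σ reproduces this price

sigma = 0.1305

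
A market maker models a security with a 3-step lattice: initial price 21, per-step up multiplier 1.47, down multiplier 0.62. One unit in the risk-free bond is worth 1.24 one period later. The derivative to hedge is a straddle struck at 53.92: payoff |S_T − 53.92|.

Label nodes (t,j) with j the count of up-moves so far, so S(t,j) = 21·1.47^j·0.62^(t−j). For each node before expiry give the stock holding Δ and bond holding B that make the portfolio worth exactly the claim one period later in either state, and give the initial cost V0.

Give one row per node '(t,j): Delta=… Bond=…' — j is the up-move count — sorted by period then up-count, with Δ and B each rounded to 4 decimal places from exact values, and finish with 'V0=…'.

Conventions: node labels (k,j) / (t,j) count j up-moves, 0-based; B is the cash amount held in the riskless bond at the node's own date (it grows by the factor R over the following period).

(0,0): Delta=-0.5043 Bond=23.0750
(1,0): Delta=-1.0000 Bond=35.0676
(1,1): Delta=-0.4267 Bond=26.2185
(2,0): Delta=-1.0000 Bond=43.4839
(2,1): Delta=-1.0000 Bond=43.4839
(2,2): Delta=-0.3370 Bond=28.4404
V0=12.4857

Since d<R<u, set p* = (R−d)/(u−d) = 0.7294; price each node as the discounted p*-expectation of its children.
Terminal payoffs: V(3,0)=48.9151, V(3,1)=42.0536, V(3,2)=25.7851, V(3,3)=12.7870
(2,0): S=8.0724. Δ = (V_up−V_dn)/(S_up−S_dn) = (42.0536−48.9151)/(11.8664−5.0049) = -1.0000. V = [p*·42.0536 + (1−p*)·48.9151]/1.24 = 35.4115. B = V − Δ·S = 43.4839.
(2,1): S=19.1394. Δ = (V_up−V_dn)/(S_up−S_dn) = (25.7851−42.0536)/(28.1349−11.8664) = -1.0000. V = [p*·25.7851 + (1−p*)·42.0536]/1.24 = 24.3445. B = V − Δ·S = 43.4839.
(2,2): S=45.3789. Δ = (V_up−V_dn)/(S_up−S_dn) = (12.7870−25.7851)/(66.7070−28.1349) = -0.3370. V = [p*·12.7870 + (1−p*)·25.7851]/1.24 = 13.1485. B = V − Δ·S = 28.4404.
(1,0): S=13.0200. Δ = (V_up−V_dn)/(S_up−S_dn) = (24.3445−35.4115)/(19.1394−8.0724) = -1.0000. V = [p*·24.3445 + (1−p*)·35.4115]/1.24 = 22.0476. B = V − Δ·S = 35.0676.
(1,1): S=30.8700. Δ = (V_up−V_dn)/(S_up−S_dn) = (13.1485−24.3445)/(45.3789−19.1394) = -0.4267. V = [p*·13.1485 + (1−p*)·24.3445]/1.24 = 13.0468. B = V − Δ·S = 26.2185.
(0,0): S=21.0000. Δ = (V_up−V_dn)/(S_up−S_dn) = (13.0468−22.0476)/(30.8700−13.0200) = -0.5043. V = [p*·13.0468 + (1−p*)·22.0476]/1.24 = 12.4857. B = V − Δ·S = 23.0750.
Sanity check at the root: Δ(0,0)·S0 + B(0,0) reproduces V0 = 12.4857.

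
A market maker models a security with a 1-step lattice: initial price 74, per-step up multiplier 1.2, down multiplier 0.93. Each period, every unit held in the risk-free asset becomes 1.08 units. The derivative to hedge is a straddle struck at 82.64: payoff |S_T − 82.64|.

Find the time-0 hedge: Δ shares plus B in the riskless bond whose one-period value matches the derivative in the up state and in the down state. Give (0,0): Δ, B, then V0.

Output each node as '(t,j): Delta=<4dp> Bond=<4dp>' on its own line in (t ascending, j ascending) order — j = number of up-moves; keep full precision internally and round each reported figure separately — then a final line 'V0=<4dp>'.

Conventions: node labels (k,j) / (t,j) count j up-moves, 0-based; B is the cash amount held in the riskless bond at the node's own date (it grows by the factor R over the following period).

Under the risk-neutral measure, an up-move has probability p* = (R−d)/(u−d) = 0.5556 and values discount at R = 1.08.
Expiry values: V(1,0)=13.8200, V(1,1)=6.1600
  t=0,j=0: stock 74.0000 → up 88.8000 (V=6.1600), down 68.8200 (V=13.8200). Price 8.8560; hedge Δ=-0.3834, bond B=37.2263.
As a check, the time-0 holding Δ(0,0)·S0 + B(0,0) comes to 8.8560 — exactly V0.

(0,0): Delta=-0.3834 Bond=37.2263
V0=8.8560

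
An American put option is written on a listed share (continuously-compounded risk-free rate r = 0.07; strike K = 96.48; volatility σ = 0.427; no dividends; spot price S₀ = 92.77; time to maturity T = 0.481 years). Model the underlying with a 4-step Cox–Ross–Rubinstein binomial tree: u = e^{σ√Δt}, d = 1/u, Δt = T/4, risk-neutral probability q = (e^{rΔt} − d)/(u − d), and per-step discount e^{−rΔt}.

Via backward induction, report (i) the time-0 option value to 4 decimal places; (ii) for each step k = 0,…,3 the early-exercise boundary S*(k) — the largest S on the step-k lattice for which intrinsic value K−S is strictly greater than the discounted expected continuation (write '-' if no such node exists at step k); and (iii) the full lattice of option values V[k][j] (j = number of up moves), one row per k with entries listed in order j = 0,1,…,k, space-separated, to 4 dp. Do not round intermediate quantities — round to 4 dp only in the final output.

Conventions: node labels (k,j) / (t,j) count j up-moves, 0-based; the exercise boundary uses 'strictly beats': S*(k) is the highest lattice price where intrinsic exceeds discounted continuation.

price = 11.7456
boundary = - - 68.9913 80.0020
tree:
11.7456
18.3550 5.1093
27.4887 9.2207 0.9433
36.9840 16.4780 1.8708 0.0000
45.1724 27.4887 3.7100 0.0000 0.0000

Δt=0.12025  u=1.15960  d=0.86237  q=0.49149  discount=0.99162
step 4 (expiry): payoffs max(K−S,0) = 45.1724 27.4887 3.7100 0.0000 0.0000
step 3: (k=3,j=0): S=59.4960, K−S=36.9840, hold=36.1752 ⇒ V=36.9840 exercise | (k=3,j=1): S=80.0020, K−S=16.4780, hold=15.6692 ⇒ V=16.4780 exercise | (k=3,j=2): S=107.5757, K−S=0.0000, hold=1.8708 ⇒ V=1.8708 continue | (k=3,j=3): S=144.6528, K−S=0.0000, hold=0.0000 ⇒ V=0.0000 continue  boundary S*=80.0020
step 2: (k=2,j=0): S=68.9913, K−S=27.4887, hold=26.6799 ⇒ V=27.4887 exercise | (k=2,j=1): S=92.7700, K−S=3.7100, hold=9.2207 ⇒ V=9.2207 continue | (k=2,j=2): S=124.7442, K−S=0.0000, hold=0.9433 ⇒ V=0.9433 continue  boundary S*=68.9913
step 1: (k=1,j=0): S=80.0020, K−S=16.4780, hold=18.3550 ⇒ V=18.3550 continue | (k=1,j=1): S=107.5757, K−S=0.0000, hold=5.1093 ⇒ V=5.1093 continue  boundary S*=-
step 0: (k=0,j=0): S=92.7700, K−S=3.7100, hold=11.7456 ⇒ V=11.7456 continue  boundary S*=-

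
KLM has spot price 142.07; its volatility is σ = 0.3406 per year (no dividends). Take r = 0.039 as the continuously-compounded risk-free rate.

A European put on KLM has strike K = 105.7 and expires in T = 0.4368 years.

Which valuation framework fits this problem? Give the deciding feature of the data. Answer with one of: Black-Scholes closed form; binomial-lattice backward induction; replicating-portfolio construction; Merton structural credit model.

framework: Black-Scholes closed form

Key observation: the instrument is a plain European put (strike 105.7) on a lognormal asset; the exact continuous-time formula applies directly.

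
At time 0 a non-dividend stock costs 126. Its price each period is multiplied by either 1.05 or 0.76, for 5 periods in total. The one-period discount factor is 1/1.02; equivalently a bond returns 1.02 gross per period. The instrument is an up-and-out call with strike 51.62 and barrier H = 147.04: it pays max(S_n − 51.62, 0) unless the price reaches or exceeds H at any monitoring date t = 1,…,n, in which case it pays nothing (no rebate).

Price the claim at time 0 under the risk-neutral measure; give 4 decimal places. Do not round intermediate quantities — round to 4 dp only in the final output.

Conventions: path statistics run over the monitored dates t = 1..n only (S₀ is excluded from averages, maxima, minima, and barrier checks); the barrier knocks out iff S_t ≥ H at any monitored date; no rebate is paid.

Under the martingale measure an up-move has probability p* = 0.8966; value the claim as the probability-weighted average of per-path payoffs, discounted 5 periods at R = 1.02.
Enumerate all 2^5 = 32 price paths (U = up ×1.05, D = down ×0.76); each path with k up-moves has probability p*^k·(1−p*)^(5−k).
DDDDD: M=95.7600, payoff=0.0000, prob=0.000012
UDDDD: M=132.3000, payoff=0.0000, prob=0.000103
DUDDD: M=100.5480, payoff=0.0000, prob=0.000103
UUDDD: M=138.9150, payoff=9.3604, prob=0.000890
DDUDD: M=95.7600, payoff=0.0000, prob=0.000103
UDUDD: M=132.3000, payoff=9.3604, prob=0.000890
DUUDD: M=105.5754, payoff=9.3604, prob=0.000890
UUUDD: M=145.8607, payoff=32.6292, prob=0.007712
DDDUD: M=95.7600, payoff=0.0000, prob=0.000103
UDDUD: M=132.3000, payoff=9.3604, prob=0.000890
DUDUD: M=100.5480, payoff=9.3604, prob=0.000890
UUDUD: M=138.9150, payoff=32.6292, prob=0.007712
DDUUD: M=95.7600, payoff=9.3604, prob=0.000890
UDUUD: M=132.3000, payoff=32.6292, prob=0.007712
DUUUD: M=110.8542, payoff=32.6292, prob=0.007712
UUUUD: M=153.1538, payoff=0.0000, prob=0.066838
DDDDU: M=95.7600, payoff=0.0000, prob=0.000103
UDDDU: M=132.3000, payoff=9.3604, prob=0.000890
DUDDU: M=100.5480, payoff=9.3604, prob=0.000890
UUDDU: M=138.9150, payoff=32.6292, prob=0.007712
DDUDU: M=95.7600, payoff=9.3604, prob=0.000890
UDUDU: M=132.3000, payoff=32.6292, prob=0.007712
DUUDU: M=105.5754, payoff=32.6292, prob=0.007712
UUUDU: M=145.8607, payoff=64.7769, prob=0.066838
DDDUU: M=95.7600, payoff=9.3604, prob=0.000890
UDDUU: M=132.3000, payoff=32.6292, prob=0.007712
DUDUU: M=100.5480, payoff=32.6292, prob=0.007712
UUDUU: M=138.9150, payoff=64.7769, prob=0.066838
DDUUU: M=95.7600, payoff=32.6292, prob=0.007712
UDUUU: M=132.3000, payoff=64.7769, prob=0.066838
DUUUU: M=116.3969, payoff=64.7769, prob=0.066838
UUUUU: M=160.8115, payoff=0.0000, prob=0.579264
Price = Σ prob·payoff / R^5 = 19.917964 / 1.104081 = 18.0403

price = 18.0403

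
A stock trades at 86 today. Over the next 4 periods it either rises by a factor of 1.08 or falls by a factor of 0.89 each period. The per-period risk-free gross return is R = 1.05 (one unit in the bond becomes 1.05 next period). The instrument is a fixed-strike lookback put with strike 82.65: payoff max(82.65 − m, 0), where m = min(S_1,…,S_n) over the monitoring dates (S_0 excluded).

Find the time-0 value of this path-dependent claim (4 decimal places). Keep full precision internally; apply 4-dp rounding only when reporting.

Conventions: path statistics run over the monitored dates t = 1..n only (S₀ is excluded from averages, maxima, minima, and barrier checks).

Under the martingale measure an up-move has probability p* = 0.8421; value the claim as the probability-weighted average of per-path payoffs, discounted 4 periods at R = 1.05.
Enumerate all 2^4 = 16 price paths (U = up ×1.08, D = down ×0.89); each path with k up-moves has probability p*^k·(1−p*)^(4−k).
DDDD: m=53.9583, payoff=28.6917, prob=0.000622
UDDD: m=65.4775, payoff=17.1725, prob=0.003315
DUDD: m=65.4775, payoff=17.1725, prob=0.003315
UUDD: m=79.4559, payoff=3.1941, prob=0.017679
DDUD: m=65.4775, payoff=17.1725, prob=0.003315
UDUD: m=79.4559, payoff=3.1941, prob=0.017679
DUUD: m=76.5400, payoff=6.1100, prob=0.017679
UUUD: m=92.8800, payoff=0.0000, prob=0.094290
DDDU: m=60.6273, payoff=22.0227, prob=0.003315
UDDU: m=73.5702, payoff=9.0798, prob=0.017679
DUDU: m=73.5702, payoff=9.0798, prob=0.017679
UUDU: m=89.2763, payoff=0.0000, prob=0.094290
DDUU: m=68.1206, payoff=14.5294, prob=0.017679
UDUU: m=82.6632, payoff=0.0000, prob=0.094290
DUUU: m=76.5400, payoff=6.1100, prob=0.094290
UUUU: m=92.8800, payoff=0.0000, prob=0.502881
Price = Σ prob·payoff / R^4 = 1.636607 / 1.215506 = 1.3464

price = 1.3464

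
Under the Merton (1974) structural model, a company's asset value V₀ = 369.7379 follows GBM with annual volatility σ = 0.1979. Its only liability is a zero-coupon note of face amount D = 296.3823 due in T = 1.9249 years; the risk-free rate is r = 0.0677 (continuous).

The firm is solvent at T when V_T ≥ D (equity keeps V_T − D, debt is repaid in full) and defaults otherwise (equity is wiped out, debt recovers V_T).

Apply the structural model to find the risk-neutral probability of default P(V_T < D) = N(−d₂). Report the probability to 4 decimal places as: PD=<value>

PD=0.1266

With assets at 369.7379 and a single debt payment of 296.3823 at 1.9249 years:
d₁ = [ln(V₀/D) + (r + σ²/2)T] / (σ√T)
   = [ln(369.7379/296.3823) + (0.0677 + 0.5·0.1979²)·1.9249] / (0.1979·√1.9249)
   = [0.221144 + 0.168010] / 0.274568 = 1.417331
d₂ = d₁ − σ√T = 1.417331 − 0.274568 = 1.142763
risk-neutral PD = N(−d₂) = N(-1.142763) = 0.126568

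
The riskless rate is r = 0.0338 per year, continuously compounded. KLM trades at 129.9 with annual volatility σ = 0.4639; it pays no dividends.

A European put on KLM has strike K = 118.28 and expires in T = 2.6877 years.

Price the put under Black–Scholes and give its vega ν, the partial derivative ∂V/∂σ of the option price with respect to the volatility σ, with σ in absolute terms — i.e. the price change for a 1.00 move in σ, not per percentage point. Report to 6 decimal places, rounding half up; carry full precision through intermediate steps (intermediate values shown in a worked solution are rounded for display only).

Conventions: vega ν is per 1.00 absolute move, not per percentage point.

price = 25.274756
ν = 69.975720

σ√T = 0.4639·√2.6877 = 0.760527
d₁ = (ln(S/K) + (r+σ²/2)T) / (σ√T) = (ln(129.9/118.28) + (0.0338+0.4639²/2)·2.6877) / 0.760527 = (0.093710 + 0.380045) / 0.760527 = 0.622930
d₂ = d₁ − σ√T = 0.622930 − 0.760527 = -0.137597
e^{−rT} = 0.913160
N(−d₁) = 0.266665,  N(−d₂) = 0.554721
Put price V = K·e^{−rT}·N(−d₂) − S·N(−d₁) = 59.914568 − 34.639812 = 25.274756
φ(d₁) = (1/√(2π))·e^{−d₁²/2} = 0.328585
ν = S·φ(d₁)·√T = 69.975720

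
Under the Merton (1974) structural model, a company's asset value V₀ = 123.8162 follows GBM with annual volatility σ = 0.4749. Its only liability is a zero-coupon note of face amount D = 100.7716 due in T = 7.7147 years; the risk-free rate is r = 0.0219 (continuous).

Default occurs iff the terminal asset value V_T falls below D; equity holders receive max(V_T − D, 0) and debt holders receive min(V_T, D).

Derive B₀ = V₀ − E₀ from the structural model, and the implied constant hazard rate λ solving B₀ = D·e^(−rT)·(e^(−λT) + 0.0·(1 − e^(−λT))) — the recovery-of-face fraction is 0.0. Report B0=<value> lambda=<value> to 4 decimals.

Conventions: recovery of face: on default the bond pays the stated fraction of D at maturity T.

With assets at 123.8162 and a single debt payment of 100.7716 at 7.7147 years:
d₁ = [ln(V₀/D) + (r + σ²/2)T] / (σ√T)
   = [ln(123.8162/100.7716) + (0.0219 + 0.5·0.4749²)·7.7147] / (0.4749·√7.7147)
   = [0.205942 + 1.038900] / 1.319051 = 0.943740
d₂ = d₁ − σ√T = 0.943740 − 1.319051 = -0.375311
N(d₁) = 0.827349,  N(d₂) = 0.353715,  e^(−rT) = 0.844549
E₀ = V₀·N(d₁) − D·e^(−rT)·N(d₂)
   = 123.8162·0.827349 − 100.7716·0.844549·0.353715 = 72.335739
B₀ = V₀ − E₀ = 123.8162 − 72.335739 = 51.480461
e^(−λT) = (B₀·e^(rT)/D − 0)/(1 − 0) = (51.4805·1.184063/100.7716 − 0)/1 = 0.60489430
λ = −ln(0.60489430)/7.7147 = 0.065162

B0=51.4805 lambda=0.0652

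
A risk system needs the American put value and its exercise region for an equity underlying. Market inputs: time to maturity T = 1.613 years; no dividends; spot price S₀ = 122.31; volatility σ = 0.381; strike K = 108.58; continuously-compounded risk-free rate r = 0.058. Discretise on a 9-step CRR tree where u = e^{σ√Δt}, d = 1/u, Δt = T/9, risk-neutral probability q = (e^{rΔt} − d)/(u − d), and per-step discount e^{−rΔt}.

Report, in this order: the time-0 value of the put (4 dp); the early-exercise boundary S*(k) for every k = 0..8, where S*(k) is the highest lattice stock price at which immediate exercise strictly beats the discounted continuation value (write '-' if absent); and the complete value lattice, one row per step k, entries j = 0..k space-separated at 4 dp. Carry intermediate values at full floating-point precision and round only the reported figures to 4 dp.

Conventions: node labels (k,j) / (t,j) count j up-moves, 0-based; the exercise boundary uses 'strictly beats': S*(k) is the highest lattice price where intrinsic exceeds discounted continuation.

price = 12.2444
boundary = - - - - 64.1599 75.3899 64.1599 75.3899 88.5856
tree:
12.2444
17.6793 6.8932
24.8333 10.6685 3.1418
33.8032 16.0997 5.2876 0.9931
44.4201 23.5595 8.7397 1.8357 0.1442
53.9773 33.1901 14.1167 3.3737 0.2868 0.0000
62.1108 44.4201 22.1153 6.1583 0.5704 0.0000 0.0000
69.0328 53.9773 33.1901 11.1508 1.1346 0.0000 0.0000 0.0000
74.9237 62.1108 44.4201 19.9944 2.2569 0.0000 0.0000 0.0000 0.0000
79.9372 69.0328 53.9773 33.1901 4.4892 0.0000 0.0000 0.0000 0.0000 0.0000

Δt=0.17922  u=1.17503  d=0.85104  q=0.49201  discount=0.98966
step 9 (expiry): payoffs max(K−S,0) = 79.9372 69.0328 53.9773 33.1901 4.4892 0.0000 0.0000 0.0000 0.0000 0.0000
step 8: (k=8,j=0): S=33.6563, K−S=74.9237, hold=73.8009 ⇒ V=74.9237 exercise | (k=8,j=1): S=46.4692, K−S=62.1108, hold=60.9880 ⇒ V=62.1108 exercise | (k=8,j=2): S=64.1599, K−S=44.4201, hold=43.2972 ⇒ V=44.4201 exercise | (k=8,j=3): S=88.5856, K−S=19.9944, hold=18.8716 ⇒ V=19.9944 exercise | (k=8,j=4): S=122.3100, K−S=0.0000, hold=2.2569 ⇒ V=2.2569 continue | (k=8,j=5): S=168.8733, K−S=0.0000, hold=0.0000 ⇒ V=0.0000 continue | (k=8,j=6): S=233.1632, K−S=0.0000, hold=0.0000 ⇒ V=0.0000 continue | (k=8,j=7): S=321.9283, K−S=0.0000, hold=0.0000 ⇒ V=0.0000 continue | (k=8,j=8): S=444.4861, K−S=0.0000, hold=0.0000 ⇒ V=0.0000 continue  boundary S*=88.5856
step 7: (k=7,j=0): S=39.5472, K−S=69.0328, hold=67.9100 ⇒ V=69.0328 exercise | (k=7,j=1): S=54.6027, K−S=53.9773, hold=52.8544 ⇒ V=53.9773 exercise | (k=7,j=2): S=75.3899, K−S=33.1901, hold=32.0672 ⇒ V=33.1901 exercise | (k=7,j=3): S=104.0908, K−S=4.4892, hold=11.1508 ⇒ V=11.1508 continue | (k=7,j=4): S=143.7181, K−S=0.0000, hold=1.1346 ⇒ V=1.1346 continue | (k=7,j=5): S=198.4315, K−S=0.0000, hold=0.0000 ⇒ V=0.0000 continue | (k=7,j=6): S=273.9742, K−S=0.0000, hold=0.0000 ⇒ V=0.0000 continue | (k=7,j=7): S=378.2759, K−S=0.0000, hold=0.0000 ⇒ V=0.0000 continue  boundary S*=75.3899
step 6: (k=6,j=0): S=46.4692, K−S=62.1108, hold=60.9880 ⇒ V=62.1108 exercise | (k=6,j=1): S=64.1599, K−S=44.4201, hold=43.2972 ⇒ V=44.4201 exercise | (k=6,j=2): S=88.5856, K−S=19.9944, hold=22.1153 ⇒ V=22.1153 continue | (k=6,j=3): S=122.3100, K−S=0.0000, hold=6.1583 ⇒ V=6.1583 continue | (k=6,j=4): S=168.8733, K−S=0.0000, hold=0.5704 ⇒ V=0.5704 continue | (k=6,j=5): S=233.1632, K−S=0.0000, hold=0.0000 ⇒ V=0.0000 continue | (k=6,j=6): S=321.9283, K−S=0.0000, hold=0.0000 ⇒ V=0.0000 continue  boundary S*=64.1599
step 5: (k=5,j=0): S=54.6027, K−S=53.9773, hold=52.8544 ⇒ V=53.9773 exercise | (k=5,j=1): S=75.3899, K−S=33.1901, hold=33.0999 ⇒ V=33.1901 exercise | (k=5,j=2): S=104.0908, K−S=4.4892, hold=14.1167 ⇒ V=14.1167 continue | (k=5,j=3): S=143.7181, K−S=0.0000, hold=3.3737 ⇒ V=3.3737 continue | (k=5,j=4): S=198.4315, K−S=0.0000, hold=0.2868 ⇒ V=0.2868 continue | (k=5,j=5): S=273.9742, K−S=0.0000, hold=0.0000 ⇒ V=0.0000 continue  boundary S*=75.3899
step 4: (k=4,j=0): S=64.1599, K−S=44.4201, hold=43.2972 ⇒ V=44.4201 exercise | (k=4,j=1): S=88.5856, K−S=19.9944, hold=23.5595 ⇒ V=23.5595 continue | (k=4,j=2): S=122.3100, K−S=0.0000, hold=8.7397 ⇒ V=8.7397 continue | (k=4,j=3): S=168.8733, K−S=0.0000, hold=1.8357 ⇒ V=1.8357 continue | (k=4,j=4): S=233.1632, K−S=0.0000, hold=0.1442 ⇒ V=0.1442 continue  boundary S*=64.1599
step 3: (k=3,j=0): S=75.3899, K−S=33.1901, hold=33.8032 ⇒ V=33.8032 continue | (k=3,j=1): S=104.0908, K−S=4.4892, hold=16.0997 ⇒ V=16.0997 continue | (k=3,j=2): S=143.7181, K−S=0.0000, hold=5.2876 ⇒ V=5.2876 continue | (k=3,j=3): S=198.4315, K−S=0.0000, hold=0.9931 ⇒ V=0.9931 continue  boundary S*=-
step 2: (k=2,j=0): S=88.5856, K−S=19.9944, hold=24.8333 ⇒ V=24.8333 continue | (k=2,j=1): S=122.3100, K−S=0.0000, hold=10.6685 ⇒ V=10.6685 continue | (k=2,j=2): S=168.8733, K−S=0.0000, hold=3.1418 ⇒ V=3.1418 continue  boundary S*=-
step 1: (k=1,j=0): S=104.0908, K−S=4.4892, hold=17.6793 ⇒ V=17.6793 continue | (k=1,j=1): S=143.7181, K−S=0.0000, hold=6.8932 ⇒ V=6.8932 continue  boundary S*=-
step 0: (k=0,j=0): S=122.3100, K−S=0.0000, hold=12.2444 ⇒ V=12.2444 continue  boundary S*=-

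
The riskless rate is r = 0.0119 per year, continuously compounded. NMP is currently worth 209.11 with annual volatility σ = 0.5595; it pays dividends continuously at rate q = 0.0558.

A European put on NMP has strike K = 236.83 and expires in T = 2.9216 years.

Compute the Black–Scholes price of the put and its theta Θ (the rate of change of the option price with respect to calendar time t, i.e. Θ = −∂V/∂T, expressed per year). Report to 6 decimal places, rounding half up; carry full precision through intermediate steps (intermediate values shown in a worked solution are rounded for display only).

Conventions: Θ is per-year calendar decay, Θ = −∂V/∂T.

price = 102.595180
Θ = -13.355469

σ√T = 0.5595·√2.9216 = 0.956336
d₁ = (ln(S/K) + (r−q+σ²/2)T) / (σ√T) = (ln(209.11/236.83) + (0.0119−0.0558+0.5595²/2)·2.9216) / 0.956336 = (-0.124482 + 0.329031) / 0.956336 = 0.213888
d₂ = d₁ − σ√T = 0.213888 − 0.956336 = -0.742448
e^{−rT} = 0.965830
e^{−qT} = 0.849570
N(−d₁) = 0.415317,  N(−d₂) = 0.771092
Put price V = K·e^{−rT}·N(−d₂) − S·e^{−qT}·N(−d₁) = 176.377741 − 73.782561 = 102.595180
φ(d₁) = (1/√(2π))·e^{−d₁²/2} = 0.389920
Θ = −S·e^{−qT}·φ(d₁)·σ/(2√T) − q·S·e^{−qT}·N(−d₁) + r·K·e^{−rT}·N(−d₂) = −11.337297 − 4.117067 + 2.098895 = -13.355469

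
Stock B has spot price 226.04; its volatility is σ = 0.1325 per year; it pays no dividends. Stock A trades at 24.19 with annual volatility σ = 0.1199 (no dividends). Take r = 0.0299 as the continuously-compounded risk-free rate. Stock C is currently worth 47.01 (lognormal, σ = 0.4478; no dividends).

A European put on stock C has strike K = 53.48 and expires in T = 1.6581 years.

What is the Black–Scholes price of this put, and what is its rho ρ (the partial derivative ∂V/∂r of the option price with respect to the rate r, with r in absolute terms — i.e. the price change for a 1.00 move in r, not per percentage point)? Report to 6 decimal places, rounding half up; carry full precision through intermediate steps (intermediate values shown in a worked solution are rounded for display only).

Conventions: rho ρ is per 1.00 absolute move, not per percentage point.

price = 13.150394
ρ = -56.110905

σ√T = 0.4478·√1.6581 = 0.576620
d₁ = (ln(S/K) + (r+σ²/2)T) / (σ√T) = (ln(47.01/53.48) + (0.0299+0.4478²/2)·1.6581) / 0.576620 = (-0.128947 + 0.215822) / 0.576620 = 0.150662
d₂ = d₁ − σ√T = 0.150662 − 0.576620 = -0.425957
e^{−rT} = 0.951632
N(−d₁) = 0.440121,  N(−d₂) = 0.664931
Put price V = K·e^{−rT}·N(−d₂) − S·N(−d₁) = 33.840483 − 20.690089 = 13.150394
ρ = −K·T·e^{−rT}·N(−d₂) = -56.110905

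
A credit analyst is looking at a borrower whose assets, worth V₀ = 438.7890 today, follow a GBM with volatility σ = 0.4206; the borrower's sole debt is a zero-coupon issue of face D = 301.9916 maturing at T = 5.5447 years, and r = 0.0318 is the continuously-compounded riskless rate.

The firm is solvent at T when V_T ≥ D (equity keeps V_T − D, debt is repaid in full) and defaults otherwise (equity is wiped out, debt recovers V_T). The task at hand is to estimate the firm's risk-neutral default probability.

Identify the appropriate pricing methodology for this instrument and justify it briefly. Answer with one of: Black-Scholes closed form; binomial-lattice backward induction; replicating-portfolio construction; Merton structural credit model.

framework: Merton structural credit model

Key observation: the question is about default risk generated by asset-value dynamics against a debt face of 301.9916 — the structural framework prices exactly that.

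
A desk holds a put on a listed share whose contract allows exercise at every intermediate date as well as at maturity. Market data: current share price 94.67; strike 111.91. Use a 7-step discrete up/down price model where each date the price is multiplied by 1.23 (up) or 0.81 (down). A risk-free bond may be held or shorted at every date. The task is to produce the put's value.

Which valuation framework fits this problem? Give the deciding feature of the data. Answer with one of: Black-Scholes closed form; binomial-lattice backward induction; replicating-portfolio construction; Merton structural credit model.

Key observation: with exercise allowed before expiry on a discrete up/down model (7 steps from spot 94.67), the strike-111.91 put's value must be rolled back through the tree testing early exercise at each node.

framework: binomial-lattice backward induction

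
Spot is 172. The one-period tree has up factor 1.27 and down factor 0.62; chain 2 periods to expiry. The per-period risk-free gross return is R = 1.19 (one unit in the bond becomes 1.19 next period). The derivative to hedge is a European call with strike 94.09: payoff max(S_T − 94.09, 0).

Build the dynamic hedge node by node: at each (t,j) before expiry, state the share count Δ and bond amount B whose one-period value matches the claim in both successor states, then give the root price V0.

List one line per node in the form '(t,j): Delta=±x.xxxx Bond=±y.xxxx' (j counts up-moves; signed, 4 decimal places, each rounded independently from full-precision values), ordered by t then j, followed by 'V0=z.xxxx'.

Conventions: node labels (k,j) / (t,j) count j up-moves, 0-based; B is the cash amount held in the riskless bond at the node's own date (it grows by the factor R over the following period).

Arbitrage-free pricing uses the up-move probability p* = (R−d)/(u−d) = 0.8769, discounting each step at R = 1.19.
At maturity the claim pays: V(2,0)=0.0000, V(2,1)=41.3428, V(2,2)=183.3288
  t=1,j=0: stock 106.6400 → up 135.4328 (V=41.3428), down 66.1168 (V=0.0000). Price 30.4659; hedge Δ=0.5964, bond B=-33.1384.
  t=1,j=1: stock 218.4400 → up 277.4188 (V=183.3288), down 135.4328 (V=41.3428). Price 139.3728; hedge Δ=1.0000, bond B=-79.0672.
  t=0,j=0: stock 172.0000 → up 218.4400 (V=139.3728), down 106.6400 (V=30.4659). Price 105.8562; hedge Δ=0.9741, bond B=-61.6928.
Check: Δ(0,0)·S0 + B(0,0) = 105.8562 = V0.

(0,0): Delta=0.9741 Bond=-61.6928
(1,0): Delta=0.5964 Bond=-33.1384
(1,1): Delta=1.0000 Bond=-79.0672
V0=105.8562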